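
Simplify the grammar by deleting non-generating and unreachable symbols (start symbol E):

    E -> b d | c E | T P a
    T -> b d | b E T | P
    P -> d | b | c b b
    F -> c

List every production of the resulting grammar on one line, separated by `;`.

E -> b d | c E | T P a; T -> b d | b E T | P; P -> d | b | c b b

Generating nonterminals: {E, F, P, T}.
Reachable from E after that: {E, P, T}.
Removed useless symbols: {F} and every production mentioning them.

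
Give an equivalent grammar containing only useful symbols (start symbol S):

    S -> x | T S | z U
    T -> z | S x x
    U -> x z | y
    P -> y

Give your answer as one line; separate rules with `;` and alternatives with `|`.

S -> x | T S | z U; T -> z | S x x; U -> x z | y

Generating nonterminals: {P, S, T, U}.
Reachable from S after that: {S, T, U}.
Removed useless symbols: {P} and every production mentioning them.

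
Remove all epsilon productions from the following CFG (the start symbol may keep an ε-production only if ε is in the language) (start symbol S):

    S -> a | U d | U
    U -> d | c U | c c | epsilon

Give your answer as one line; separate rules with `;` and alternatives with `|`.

Nullable nonterminals: {S, U}.
ε ∈ L(G) since S is nullable, so keep S → ε.
Add the nullable-subset variants: S → U d gives U d | d. U → c U gives c U | c.

S -> a | U d | d | U | ε; U -> d | c U | c | c c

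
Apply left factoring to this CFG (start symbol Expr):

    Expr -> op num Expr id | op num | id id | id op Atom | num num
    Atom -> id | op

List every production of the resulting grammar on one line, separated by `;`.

Expr has alternatives sharing prefix 'op num': factor to Expr → op num Expr1 with Expr1 → Expr id | ε.
Expr has alternatives sharing prefix 'id': factor to Expr → id Expr2 with Expr2 → id | op Atom.

Expr -> num num | op num Expr1 | id Expr2; Atom -> id | op; Expr1 -> Expr id | ε; Expr2 -> id | op Atom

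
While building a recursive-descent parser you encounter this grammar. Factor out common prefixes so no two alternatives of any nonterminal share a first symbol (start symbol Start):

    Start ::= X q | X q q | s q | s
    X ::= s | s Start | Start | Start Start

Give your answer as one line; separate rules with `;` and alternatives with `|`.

Start has alternatives sharing prefix 'X q': factor to Start → X q Start1 with Start1 → ε | q.
Start has alternatives sharing prefix 's': factor to Start → s Start2 with Start2 → q | ε.
X has alternatives sharing prefix 's': factor to X → s X1 with X1 → ε | Start.
X has alternatives sharing prefix 'Start': factor to X → Start X2 with X2 → ε | Start.

Start ::= X q Start1 | s Start2; X ::= s X1 | Start X2; Start1 ::= ε | q; Start2 ::= q | ε; X1 ::= ε | Start; X2 ::= ε | Start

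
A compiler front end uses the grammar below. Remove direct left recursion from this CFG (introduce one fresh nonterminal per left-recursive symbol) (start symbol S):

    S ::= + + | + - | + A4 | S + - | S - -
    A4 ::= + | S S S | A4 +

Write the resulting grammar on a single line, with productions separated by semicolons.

S ::= + + S' | + - S' | + A4 S'; A4 ::= + A4' | S S S A4'; S' ::= + - S' | - - S' | ε; A4' ::= + A4' | ε

S, A4 are directly left-recursive.
For S: α = {+ -, - -}, β = {+ +, + -, + A4}. Rewrite as S → β S' and S' → α S' | ε.
For A4: α = {+}, β = {+, S S S}. Rewrite as A4 → β A4' and A4' → α A4' | ε.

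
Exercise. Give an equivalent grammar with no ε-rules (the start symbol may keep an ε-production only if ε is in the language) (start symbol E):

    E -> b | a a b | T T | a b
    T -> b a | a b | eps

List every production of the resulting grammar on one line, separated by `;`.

E -> b | a a b | T T | T | a b | ε; T -> b a | a b

Nullable nonterminals: {E, T}.
ε ∈ L(G) since E is nullable, so keep E → ε.
For each production, add variants omitting each subset of nullable occurrences: E → T T gives T T | T.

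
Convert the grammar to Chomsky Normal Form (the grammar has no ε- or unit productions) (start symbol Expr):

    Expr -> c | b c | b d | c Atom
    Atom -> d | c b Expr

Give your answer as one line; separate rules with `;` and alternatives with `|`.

Expr -> c | X1 X2 | X1 X3 | X2 Atom; Atom -> d | X2 Y1; X1 -> b; X2 -> c; X3 -> d; Y1 -> X1 Expr

Introduce a nonterminal for each terminal appearing in a rule of length ≥ 2: X1 → b, X2 → c, X3 → d.
Binarize each right-hand side of length ≥ 3 by chaining fresh nonterminals (Y1, Y2, …): affected rules were Atom → X2 X1 Expr.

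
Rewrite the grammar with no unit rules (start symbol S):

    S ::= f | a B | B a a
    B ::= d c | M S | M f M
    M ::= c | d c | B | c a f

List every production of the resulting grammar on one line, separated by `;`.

Unit pairs: M ⇒* {B}.
Replace each nonterminal's rules with the union of the non-unit rules of every nonterminal it unit-derives.

S ::= f | a B | B a a; B ::= d c | M S | M f M; M ::= d c | M S | M f M | c | c a f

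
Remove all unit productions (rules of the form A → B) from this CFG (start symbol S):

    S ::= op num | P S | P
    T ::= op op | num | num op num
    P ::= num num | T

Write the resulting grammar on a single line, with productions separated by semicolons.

S ::= op num | P S | num num | op op | num | num op num; T ::= op op | num | num op num; P ::= num num | op op | num | num op num

Unit pairs: P ⇒* {T}; S ⇒* {P, T}.
For every A with A ⇒* B via unit rules, add B's non-unit alternatives to A; then delete every rule of the form X → Y.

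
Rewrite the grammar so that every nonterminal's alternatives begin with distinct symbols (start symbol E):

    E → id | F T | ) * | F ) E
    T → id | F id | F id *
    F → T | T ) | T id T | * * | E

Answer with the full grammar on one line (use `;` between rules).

E → id | ) * | F E'; T → id | F id T'; F → * * | E | T F'; E' → T | ) E; T' → ε | *; F' → ε | ) | id T

E has alternatives sharing prefix 'F': factor to E → F E' with E' → T | ) E.
T has alternatives sharing prefix 'F id': factor to T → F id T' with T' → ε | *.
F has alternatives sharing prefix 'T': factor to F → T F' with F' → ε | ) | id T.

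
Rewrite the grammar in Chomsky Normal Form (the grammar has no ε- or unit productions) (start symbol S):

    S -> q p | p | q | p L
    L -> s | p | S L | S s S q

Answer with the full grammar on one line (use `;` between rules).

S -> X1 X2 | p | q | X2 L; L -> s | p | S L | S Y1; X1 -> q; X2 -> p; X3 -> s; Y1 -> X3 Y2; Y2 -> S X1

Introduce a nonterminal for each terminal appearing in a rule of length ≥ 2: X1 → q, X2 → p, X3 → s.
Binarize each right-hand side of length ≥ 3 by chaining fresh nonterminals (Y1, Y2, …): affected rules were L → S X3 S X1.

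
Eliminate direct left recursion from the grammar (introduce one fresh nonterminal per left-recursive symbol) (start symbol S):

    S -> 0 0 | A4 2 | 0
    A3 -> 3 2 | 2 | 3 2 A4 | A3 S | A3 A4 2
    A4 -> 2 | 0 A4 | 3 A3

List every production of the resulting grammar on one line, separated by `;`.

A3 is directly left-recursive.
For A3: α = {S, A4 2}, β = {3 2, 2, 3 2 A4}. Rewrite as A3 → β A3' and A3' → α A3' | ε.

S -> 0 0 | A4 2 | 0; A3 -> 3 2 A3' | 2 A3' | 3 2 A4 A3'; A4 -> 2 | 0 A4 | 3 A3; A3' -> S A3' | A4 2 A3' | ε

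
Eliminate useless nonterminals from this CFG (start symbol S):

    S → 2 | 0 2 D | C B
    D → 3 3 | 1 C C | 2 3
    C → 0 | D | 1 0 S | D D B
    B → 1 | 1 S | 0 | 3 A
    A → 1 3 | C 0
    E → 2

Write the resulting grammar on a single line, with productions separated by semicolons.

S → 2 | 0 2 D | C B; D → 3 3 | 1 C C | 2 3; C → 0 | D | 1 0 S | D D B; B → 1 | 1 S | 0 | 3 A; A → 1 3 | C 0

Generating nonterminals: {A, B, C, D, E, S}.
Reachable from S after that: {A, B, C, D, S}.
Removed useless symbols: {E} and every production mentioning them.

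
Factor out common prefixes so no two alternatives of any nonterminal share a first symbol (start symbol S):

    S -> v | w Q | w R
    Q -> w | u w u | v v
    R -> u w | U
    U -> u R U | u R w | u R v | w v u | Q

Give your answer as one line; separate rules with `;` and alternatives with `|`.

S -> v | w S'; Q -> w | u w u | v v; R -> u w | U; U -> w v u | Q | u R U'; S' -> Q | R; U' -> U | w | v

S has alternatives sharing prefix 'w': factor to S → w S' with S' → Q | R.
U has alternatives sharing prefix 'u R': factor to U → u R U' with U' → U | w | v.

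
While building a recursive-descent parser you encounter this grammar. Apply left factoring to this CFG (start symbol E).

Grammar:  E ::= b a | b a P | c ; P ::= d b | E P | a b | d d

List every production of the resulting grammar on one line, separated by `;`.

E ::= c | b a E'; P ::= E P | a b | d P'; E' ::= epsilon | P; P' ::= b | d

E has alternatives sharing prefix 'b a': factor to E → b a E' with E' → ε | P.
P has alternatives sharing prefix 'd': factor to P → d P' with P' → b | d.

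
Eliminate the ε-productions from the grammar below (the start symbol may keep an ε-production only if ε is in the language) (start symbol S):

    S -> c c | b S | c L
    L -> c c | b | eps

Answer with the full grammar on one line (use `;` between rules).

Nullable set = {L}.
ε ∉ L(G), so no ε-production is kept.
Add the nullable-subset variants: S → c L gives c L | c.

S -> c c | b S | c L | c; L -> c c | b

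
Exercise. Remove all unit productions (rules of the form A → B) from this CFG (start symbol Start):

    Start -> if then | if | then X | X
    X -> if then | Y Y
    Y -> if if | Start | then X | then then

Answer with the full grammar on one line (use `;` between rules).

Start -> if then | if | then X | Y Y; X -> if then | Y Y; Y -> if then | if | then X | Y Y | if if | then then

Unit pairs: Start ⇒* {X}; Y ⇒* {Start, X}.
For each unit pair (A, B), copy every non-unit production of B to A, then drop all unit productions.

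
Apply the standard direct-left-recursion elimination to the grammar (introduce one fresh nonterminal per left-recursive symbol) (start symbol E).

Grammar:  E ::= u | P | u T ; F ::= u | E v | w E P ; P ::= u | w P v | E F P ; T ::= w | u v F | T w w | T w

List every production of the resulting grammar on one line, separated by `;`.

E ::= u | P | u T; F ::= u | E v | w E P; P ::= u | w P v | E F P; T ::= w T' | u v F T'; T' ::= w w T' | w T' | ε

T is directly left-recursive.
For T: α = {w w, w}, β = {w, u v F}. Rewrite as T → β T' and T' → α T' | ε.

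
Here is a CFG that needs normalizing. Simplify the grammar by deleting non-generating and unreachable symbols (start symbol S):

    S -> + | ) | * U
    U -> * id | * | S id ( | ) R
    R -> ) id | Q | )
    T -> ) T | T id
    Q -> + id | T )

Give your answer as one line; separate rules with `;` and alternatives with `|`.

Generating nonterminals: {Q, R, S, U}.
Reachable from S after that: {Q, R, S, U}.
Removed useless symbols: {T} and every production mentioning them.

S -> + | ) | * U; U -> * id | * | S id ( | ) R; R -> ) id | Q | ); Q -> + id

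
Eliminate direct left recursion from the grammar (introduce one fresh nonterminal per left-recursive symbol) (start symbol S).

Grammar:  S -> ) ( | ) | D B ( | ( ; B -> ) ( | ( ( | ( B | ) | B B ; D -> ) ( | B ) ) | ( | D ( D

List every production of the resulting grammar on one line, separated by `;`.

S -> ) ( | ) | D B ( | (; B -> ) ( B' | ( ( B' | ( B B' | ) B'; D -> ) ( D' | B ) ) D' | ( D'; B' -> B B' | ε; D' -> ( D D' | ε

B, D are directly left-recursive.
For B: α = {B}, β = {) (, ( (, ( B, )}. Rewrite as B → β B' and B' → α B' | ε.
For D: α = {( D}, β = {) (, B ) ), (}. Rewrite as D → β D' and D' → α D' | ε.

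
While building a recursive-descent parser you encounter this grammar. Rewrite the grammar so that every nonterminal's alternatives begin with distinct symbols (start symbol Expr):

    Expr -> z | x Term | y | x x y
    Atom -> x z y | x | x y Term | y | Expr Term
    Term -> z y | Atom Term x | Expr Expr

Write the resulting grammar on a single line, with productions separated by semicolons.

Expr -> z | y | x Expr1; Atom -> y | Expr Term | x Atom1; Term -> z y | Atom Term x | Expr Expr; Expr1 -> Term | x y; Atom1 -> z y | ε | y Term

Expr has alternatives sharing prefix 'x': factor to Expr → x Expr1 with Expr1 → Term | x y.
Atom has alternatives sharing prefix 'x': factor to Atom → x Atom1 with Atom1 → z y | ε | y Term.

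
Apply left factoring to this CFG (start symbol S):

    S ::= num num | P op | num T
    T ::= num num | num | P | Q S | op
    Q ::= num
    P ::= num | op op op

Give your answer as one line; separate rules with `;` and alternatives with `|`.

S has alternatives sharing prefix 'num': factor to S → num S' with S' → num | T.
T has alternatives sharing prefix 'num': factor to T → num T' with T' → num | ε.

S ::= P op | num S'; T ::= P | Q S | op | num T'; Q ::= num; P ::= num | op op op; S' ::= num | T; T' ::= num | ε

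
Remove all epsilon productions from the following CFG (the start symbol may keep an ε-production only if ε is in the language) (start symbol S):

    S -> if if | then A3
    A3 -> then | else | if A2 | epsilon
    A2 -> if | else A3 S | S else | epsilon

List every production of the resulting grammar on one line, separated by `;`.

S -> if if | then A3 | then; A3 -> then | else | if A2 | if; A2 -> if | else A3 S | else S | S else

Nullable set = {A2, A3}.
ε ∉ L(G), so no ε-production is kept.
Add the nullable-subset variants: S → then A3 gives then A3 | then. A3 → if A2 gives if A2 | if. A2 → else A3 S gives else A3 S | else S.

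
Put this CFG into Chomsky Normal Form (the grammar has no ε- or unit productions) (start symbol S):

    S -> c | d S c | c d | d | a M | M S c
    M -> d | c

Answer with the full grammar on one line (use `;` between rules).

Introduce a nonterminal for each terminal appearing in a rule of length ≥ 2: X1 → d, X2 → c, X3 → a.
Binarize each right-hand side of length ≥ 3 by chaining fresh nonterminals (Y1, Y2, …): affected rules were S → X1 S X2; S → M S X2.

S -> c | X1 Y1 | X2 X1 | d | X3 M | M Y2; M -> d | c; X1 -> d; X2 -> c; X3 -> a; Y1 -> S X2; Y2 -> S X2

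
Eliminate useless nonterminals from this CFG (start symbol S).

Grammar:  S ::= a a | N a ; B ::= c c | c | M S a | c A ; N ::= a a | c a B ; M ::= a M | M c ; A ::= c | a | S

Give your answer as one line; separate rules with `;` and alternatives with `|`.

Generating nonterminals: {A, B, N, S}.
Reachable from S after that: {A, B, N, S}.
Removed useless symbols: {M} and every production mentioning them.

S ::= a a | N a; B ::= c c | c | c A; N ::= a a | c a B; A ::= c | a | S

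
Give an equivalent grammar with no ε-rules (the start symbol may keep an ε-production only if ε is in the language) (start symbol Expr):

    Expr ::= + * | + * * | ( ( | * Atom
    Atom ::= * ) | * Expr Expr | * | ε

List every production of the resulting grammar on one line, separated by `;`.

Expr ::= + * | + * * | ( ( | * Atom | *; Atom ::= * ) | * Expr Expr | *

The nullable symbols are {Atom}.
ε ∉ L(G), so no ε-production is kept.
Expand every rule over subsets of its nullable positions: Expr → * Atom gives * Atom | *.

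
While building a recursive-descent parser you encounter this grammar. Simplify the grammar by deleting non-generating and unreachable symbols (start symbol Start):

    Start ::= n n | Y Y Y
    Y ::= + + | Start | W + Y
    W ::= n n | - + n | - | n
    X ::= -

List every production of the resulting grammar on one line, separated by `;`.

Generating nonterminals: {Start, W, X, Y}.
Reachable from Start after that: {Start, W, Y}.
Removed useless symbols: {X} and every production mentioning them.

Start ::= n n | Y Y Y; Y ::= + + | Start | W + Y; W ::= n n | - + n | - | n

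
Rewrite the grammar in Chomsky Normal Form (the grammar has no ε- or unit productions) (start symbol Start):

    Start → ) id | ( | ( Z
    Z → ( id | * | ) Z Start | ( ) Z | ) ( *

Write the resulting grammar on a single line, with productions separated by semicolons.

Start → X1 X2 | ( | X3 Z; Z → X3 X2 | * | X1 Y1 | X3 Y2 | X1 Y3; X1 → ); X2 → id; X3 → (; X4 → *; Y1 → Z Start; Y2 → X1 Z; Y3 → X3 X4

Introduce a nonterminal for each terminal appearing in a rule of length ≥ 2: X1 → ), X2 → id, X3 → (, X4 → *.
Binarize each right-hand side of length ≥ 3 by chaining fresh nonterminals (Y1, Y2, …): affected rules were Z → X1 Z Start; Z → X3 X1 Z; Z → X1 X3 X4.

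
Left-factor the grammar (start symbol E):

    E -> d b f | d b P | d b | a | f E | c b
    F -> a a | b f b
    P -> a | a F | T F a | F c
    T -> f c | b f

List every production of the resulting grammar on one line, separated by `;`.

E has alternatives sharing prefix 'd b': factor to E → d b E' with E' → f | P | ε.
P has alternatives sharing prefix 'a': factor to P → a P' with P' → ε | F.

E -> a | f E | c b | d b E'; F -> a a | b f b; P -> T F a | F c | a P'; T -> f c | b f; E' -> f | P | epsilon; P' -> epsilon | F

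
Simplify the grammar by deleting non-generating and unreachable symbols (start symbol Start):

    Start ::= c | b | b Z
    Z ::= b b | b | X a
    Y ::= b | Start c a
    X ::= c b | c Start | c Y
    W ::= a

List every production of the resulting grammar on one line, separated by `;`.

Generating nonterminals: {Start, W, X, Y, Z}.
Reachable from Start after that: {Start, X, Y, Z}.
Removed useless symbols: {W} and every production mentioning them.

Start ::= c | b | b Z; Z ::= b b | b | X a; Y ::= b | Start c a; X ::= c b | c Start | c Y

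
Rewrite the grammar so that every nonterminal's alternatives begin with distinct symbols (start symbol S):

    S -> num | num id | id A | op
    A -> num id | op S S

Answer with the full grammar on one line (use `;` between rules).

S has alternatives sharing prefix 'num': factor to S → num S' with S' → ε | id.

S -> id A | op | num S'; A -> num id | op S S; S' -> ε | id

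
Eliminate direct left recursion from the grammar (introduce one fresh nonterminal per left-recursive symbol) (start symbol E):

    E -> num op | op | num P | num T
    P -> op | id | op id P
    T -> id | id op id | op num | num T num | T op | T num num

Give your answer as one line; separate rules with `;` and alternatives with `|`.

Directly left-recursive nonterminal: T.
For T: α = {op, num num}, β = {id, id op id, op num, num T num}. Rewrite as T → β T' and T' → α T' | ε.

E -> num op | op | num P | num T; P -> op | id | op id P; T -> id T' | id op id T' | op num T' | num T num T'; T' -> op T' | num num T' | ε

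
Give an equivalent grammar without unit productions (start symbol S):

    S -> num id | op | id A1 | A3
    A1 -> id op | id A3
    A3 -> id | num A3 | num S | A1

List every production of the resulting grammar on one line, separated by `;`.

Unit pairs: A3 ⇒* {A1}; S ⇒* {A1, A3}.
For every A with A ⇒* B via unit rules, add B's non-unit alternatives to A; then delete every rule of the form X → Y.

S -> id op | id A3 | num id | op | id A1 | id | num A3 | num S; A1 -> id op | id A3; A3 -> id op | id A3 | id | num A3 | num S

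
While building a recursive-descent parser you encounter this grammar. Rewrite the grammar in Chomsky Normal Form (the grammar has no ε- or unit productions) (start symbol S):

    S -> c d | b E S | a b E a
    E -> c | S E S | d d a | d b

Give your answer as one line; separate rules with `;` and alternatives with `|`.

Introduce a nonterminal for each terminal appearing in a rule of length ≥ 2: X1 → c, X2 → d, X3 → b, X4 → a.
Binarize each right-hand side of length ≥ 3 by chaining fresh nonterminals (Y1, Y2, …): affected rules were S → X3 E S; S → X4 X3 E X4; E → S E S; E → X2 X2 X4.

S -> X1 X2 | X3 Y1 | X4 Y2; E -> c | S Y4 | X2 Y5 | X2 X3; X1 -> c; X2 -> d; X3 -> b; X4 -> a; Y1 -> E S; Y2 -> X3 Y3; Y3 -> E X4; Y4 -> E S; Y5 -> X2 X4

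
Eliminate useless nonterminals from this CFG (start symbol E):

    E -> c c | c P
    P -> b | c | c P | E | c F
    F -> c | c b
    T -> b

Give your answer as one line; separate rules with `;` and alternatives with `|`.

Generating nonterminals: {E, F, P, T}.
Reachable from E after that: {E, F, P}.
Removed useless symbols: {T} and every production mentioning them.

E -> c c | c P; P -> b | c | c P | E | c F; F -> c | c b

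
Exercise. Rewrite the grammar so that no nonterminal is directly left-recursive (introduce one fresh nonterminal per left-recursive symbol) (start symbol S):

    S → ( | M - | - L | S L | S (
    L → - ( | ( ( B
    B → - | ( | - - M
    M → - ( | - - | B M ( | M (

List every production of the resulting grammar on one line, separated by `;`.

Left recursion appears on S, M.
For S: α = {L, (}, β = {(, M -, - L}. Rewrite as S → β S' and S' → α S' | ε.
For M: α = {(}, β = {- (, - -, B M (}. Rewrite as M → β M' and M' → α M' | ε.

S → ( S' | M - S' | - L S'; L → - ( | ( ( B; B → - | ( | - - M; M → - ( M' | - - M' | B M ( M'; S' → L S' | ( S' | ε; M' → ( M' | ε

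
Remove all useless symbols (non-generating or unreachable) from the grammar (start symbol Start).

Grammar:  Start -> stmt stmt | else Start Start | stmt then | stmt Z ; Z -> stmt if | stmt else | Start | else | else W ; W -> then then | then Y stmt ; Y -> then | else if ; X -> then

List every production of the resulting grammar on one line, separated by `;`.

Generating nonterminals: {Start, W, X, Y, Z}.
Reachable from Start after that: {Start, W, Y, Z}.
Removed useless symbols: {X} and every production mentioning them.

Start -> stmt stmt | else Start Start | stmt then | stmt Z; Z -> stmt if | stmt else | Start | else | else W; W -> then then | then Y stmt; Y -> then | else if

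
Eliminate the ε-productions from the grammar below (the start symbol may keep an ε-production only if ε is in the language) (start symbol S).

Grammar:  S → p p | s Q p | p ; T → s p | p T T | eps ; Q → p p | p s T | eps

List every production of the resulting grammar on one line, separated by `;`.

Nullable nonterminals: {Q, T}.
ε ∉ L(G), so no ε-production is kept.
Expand every rule over subsets of its nullable positions: S → s Q p gives s Q p | s p. T → p T T gives p T T | p T | p. Q → p s T gives p s T | p s.

S → p p | s Q p | s p | p; T → s p | p T T | p T | p; Q → p p | p s T | p s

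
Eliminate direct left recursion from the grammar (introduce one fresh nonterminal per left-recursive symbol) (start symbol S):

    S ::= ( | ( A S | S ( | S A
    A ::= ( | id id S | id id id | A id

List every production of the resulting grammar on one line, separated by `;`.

S ::= ( S' | ( A S S'; A ::= ( A' | id id S A' | id id id A'; S' ::= ( S' | A S' | ε; A' ::= id A' | ε

Left recursion appears on S, A.
For S: α = {(, A}, β = {(, ( A S}. Rewrite as S → β S' and S' → α S' | ε.
For A: α = {id}, β = {(, id id S, id id id}. Rewrite as A → β A' and A' → α A' | ε.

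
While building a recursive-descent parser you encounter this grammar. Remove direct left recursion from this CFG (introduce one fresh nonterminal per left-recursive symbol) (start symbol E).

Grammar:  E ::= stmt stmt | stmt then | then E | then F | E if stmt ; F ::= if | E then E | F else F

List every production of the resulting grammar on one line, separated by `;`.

E ::= stmt stmt E' | stmt then E' | then E E' | then F E'; F ::= if F' | E then E F'; E' ::= if stmt E' | ε; F' ::= else F F' | ε

Left recursion appears on E, F.
For E: α = {if stmt}, β = {stmt stmt, stmt then, then E, then F}. Rewrite as E → β E' and E' → α E' | ε.
For F: α = {else F}, β = {if, E then E}. Rewrite as F → β F' and F' → α F' | ε.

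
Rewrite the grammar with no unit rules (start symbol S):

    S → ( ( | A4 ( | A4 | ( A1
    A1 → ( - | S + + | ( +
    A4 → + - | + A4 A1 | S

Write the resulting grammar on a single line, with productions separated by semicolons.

S → + - | + A4 A1 | ( ( | A4 ( | ( A1; A1 → ( - | S + + | ( +; A4 → + - | + A4 A1 | ( ( | A4 ( | ( A1

Unit pairs: A4 ⇒* {S}; S ⇒* {A4}.
For every A with A ⇒* B via unit rules, add B's non-unit alternatives to A; then delete every rule of the form X → Y.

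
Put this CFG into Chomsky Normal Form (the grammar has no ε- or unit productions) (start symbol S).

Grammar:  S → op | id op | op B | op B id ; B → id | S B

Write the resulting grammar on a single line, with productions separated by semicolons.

Introduce a nonterminal for each terminal appearing in a rule of length ≥ 2: X1 → id, X2 → op.
Binarize each right-hand side of length ≥ 3 by chaining fresh nonterminals (Y1, Y2, …): affected rules were S → X2 B X1.

S → op | X1 X2 | X2 B | X2 Y1; B → id | S B; X1 → id; X2 → op; Y1 → B X1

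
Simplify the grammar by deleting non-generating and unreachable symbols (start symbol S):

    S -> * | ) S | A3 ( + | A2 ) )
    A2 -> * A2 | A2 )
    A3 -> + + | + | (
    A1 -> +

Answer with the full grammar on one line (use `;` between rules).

S -> * | ) S | A3 ( +; A3 -> + + | + | (

Generating nonterminals: {A1, A3, S}.
Reachable from S after that: {A3, S}.
Removed useless symbols: {A1, A2} and every production mentioning them.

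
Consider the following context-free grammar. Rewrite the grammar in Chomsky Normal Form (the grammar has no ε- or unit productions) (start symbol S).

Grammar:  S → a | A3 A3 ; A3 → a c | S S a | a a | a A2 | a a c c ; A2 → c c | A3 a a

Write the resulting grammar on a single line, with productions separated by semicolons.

Introduce a nonterminal for each terminal appearing in a rule of length ≥ 2: X1 → a, X2 → c.
Binarize each right-hand side of length ≥ 3 by chaining fresh nonterminals (Y1, Y2, …): affected rules were A3 → S S X1; A3 → X1 X1 X2 X2; A2 → A3 X1 X1.

S → a | A3 A3; A3 → X1 X2 | S Y1 | X1 X1 | X1 A2 | X1 Y2; A2 → X2 X2 | A3 Y4; X1 → a; X2 → c; Y1 → S X1; Y2 → X1 Y3; Y3 → X2 X2; Y4 → X1 X1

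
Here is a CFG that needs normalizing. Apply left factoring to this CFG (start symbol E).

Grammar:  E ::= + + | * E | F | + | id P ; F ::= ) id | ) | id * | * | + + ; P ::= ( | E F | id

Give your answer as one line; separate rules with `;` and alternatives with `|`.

E has alternatives sharing prefix '+': factor to E → + E' with E' → + | ε.
F has alternatives sharing prefix ')': factor to F → ) F' with F' → id | ε.

E ::= * E | F | id P | + E'; F ::= id * | * | + + | ) F'; P ::= ( | E F | id; E' ::= + | eps; F' ::= id | eps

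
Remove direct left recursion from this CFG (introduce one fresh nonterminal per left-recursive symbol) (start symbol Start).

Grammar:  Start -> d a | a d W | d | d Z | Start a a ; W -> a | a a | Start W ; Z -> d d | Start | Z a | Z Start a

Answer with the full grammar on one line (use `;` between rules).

Start, Z are directly left-recursive.
For Start: α = {a a}, β = {d a, a d W, d, d Z}. Rewrite as Start → β Start1 and Start1 → α Start1 | ε.
For Z: α = {a, Start a}, β = {d d, Start}. Rewrite as Z → β Z1 and Z1 → α Z1 | ε.

Start -> d a Start1 | a d W Start1 | d Start1 | d Z Start1; W -> a | a a | Start W; Z -> d d Z1 | Start Z1; Start1 -> a a Start1 | ε; Z1 -> a Z1 | Start a Z1 | ε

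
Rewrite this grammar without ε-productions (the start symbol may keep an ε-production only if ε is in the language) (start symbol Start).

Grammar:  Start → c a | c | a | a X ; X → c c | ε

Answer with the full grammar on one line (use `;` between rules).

Start → c a | c | a | a X; X → c c

Nullable set = {X}.
ε ∉ L(G), so no ε-production is kept.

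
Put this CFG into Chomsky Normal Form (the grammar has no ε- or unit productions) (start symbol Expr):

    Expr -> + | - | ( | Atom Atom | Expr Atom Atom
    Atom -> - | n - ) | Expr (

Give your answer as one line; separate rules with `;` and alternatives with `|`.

Expr -> + | - | ( | Atom Atom | Expr Y1; Atom -> - | X1 Y2 | Expr X4; X1 -> n; X2 -> -; X3 -> ); X4 -> (; Y1 -> Atom Atom; Y2 -> X2 X3

Introduce a nonterminal for each terminal appearing in a rule of length ≥ 2: X1 → n, X2 → -, X3 → ), X4 → (.
Binarize each right-hand side of length ≥ 3 by chaining fresh nonterminals (Y1, Y2, …): affected rules were Expr → Expr Atom Atom; Atom → X1 X2 X3.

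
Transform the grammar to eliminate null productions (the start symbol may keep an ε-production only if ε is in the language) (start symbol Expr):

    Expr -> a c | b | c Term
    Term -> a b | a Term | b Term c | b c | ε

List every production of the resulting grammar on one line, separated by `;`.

Expr -> a c | b | c Term | c; Term -> a b | a Term | a | b Term c | b c

The nullable symbols are {Term}.
ε ∉ L(G), so no ε-production is kept.
Expand every rule over subsets of its nullable positions: Expr → c Term gives c Term | c. Term → a Term gives a Term | a. Term → b Term c gives b Term c | b c.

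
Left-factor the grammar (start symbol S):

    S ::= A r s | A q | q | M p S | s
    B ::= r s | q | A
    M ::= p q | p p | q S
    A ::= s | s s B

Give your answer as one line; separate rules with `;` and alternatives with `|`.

S ::= q | M p S | s | A S'; B ::= r s | q | A; M ::= q S | p M'; A ::= s A'; S' ::= r s | q; M' ::= q | p; A' ::= ε | s B

S has alternatives sharing prefix 'A': factor to S → A S' with S' → r s | q.
M has alternatives sharing prefix 'p': factor to M → p M' with M' → q | p.
A has alternatives sharing prefix 's': factor to A → s A' with A' → ε | s B.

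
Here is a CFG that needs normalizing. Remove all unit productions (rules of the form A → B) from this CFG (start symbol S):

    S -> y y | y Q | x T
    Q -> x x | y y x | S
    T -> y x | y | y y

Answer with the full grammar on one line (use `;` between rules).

S -> y y | y Q | x T; Q -> y y | y Q | x T | x x | y y x; T -> y x | y | y y

Unit pairs: Q ⇒* {S}.
For each unit pair (A, B), copy every non-unit production of B to A, then drop all unit productions.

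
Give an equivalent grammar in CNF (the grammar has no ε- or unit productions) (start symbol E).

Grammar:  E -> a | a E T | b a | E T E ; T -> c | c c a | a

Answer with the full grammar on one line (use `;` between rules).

Introduce a nonterminal for each terminal appearing in a rule of length ≥ 2: X1 → a, X2 → b, X3 → c.
Binarize each right-hand side of length ≥ 3 by chaining fresh nonterminals (Y1, Y2, …): affected rules were E → X1 E T; E → E T E; T → X3 X3 X1.

E -> a | X1 Y1 | X2 X1 | E Y2; T -> c | X3 Y3 | a; X1 -> a; X2 -> b; X3 -> c; Y1 -> E T; Y2 -> T E; Y3 -> X3 X1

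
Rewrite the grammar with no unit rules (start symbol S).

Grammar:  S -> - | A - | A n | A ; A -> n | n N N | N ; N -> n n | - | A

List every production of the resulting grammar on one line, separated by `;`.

S -> - | A - | A n | n n | n | n N N; A -> n n | - | n | n N N; N -> n n | - | n | n N N

Unit pairs: A ⇒* {N}; N ⇒* {A}; S ⇒* {A, N}.
For each unit pair (A, B), copy every non-unit production of B to A, then drop all unit productions.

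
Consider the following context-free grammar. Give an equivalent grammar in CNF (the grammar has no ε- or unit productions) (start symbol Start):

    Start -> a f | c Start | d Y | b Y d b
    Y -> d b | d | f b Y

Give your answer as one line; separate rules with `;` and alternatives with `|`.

Start -> X1 X2 | X3 Start | X4 Y | X5 Y1; Y -> X4 X5 | d | X2 Y3; X1 -> a; X2 -> f; X3 -> c; X4 -> d; X5 -> b; Y1 -> Y Y2; Y2 -> X4 X5; Y3 -> X5 Y

Introduce a nonterminal for each terminal appearing in a rule of length ≥ 2: X1 → a, X2 → f, X3 → c, X4 → d, X5 → b.
Binarize each right-hand side of length ≥ 3 by chaining fresh nonterminals (Y1, Y2, …): affected rules were Start → X5 Y X4 X5; Y → X2 X5 Y.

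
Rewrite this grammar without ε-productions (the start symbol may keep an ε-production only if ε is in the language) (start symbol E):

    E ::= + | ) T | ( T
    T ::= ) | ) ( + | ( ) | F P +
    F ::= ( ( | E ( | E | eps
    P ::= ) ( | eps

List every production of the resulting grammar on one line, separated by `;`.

Nullable nonterminals: {F, P}.
ε ∉ L(G), so no ε-production is kept.
Expand every rule over subsets of its nullable positions: T → F P + gives F P + | F + | P + | +.

E ::= + | ) T | ( T; T ::= ) | ) ( + | ( ) | F P + | F + | P + | +; F ::= ( ( | E ( | E; P ::= ) (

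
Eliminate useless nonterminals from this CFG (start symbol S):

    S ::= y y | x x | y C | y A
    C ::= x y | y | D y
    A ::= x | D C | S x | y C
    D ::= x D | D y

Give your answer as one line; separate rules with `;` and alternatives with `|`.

Generating nonterminals: {A, C, S}.
Reachable from S after that: {A, C, S}.
Removed useless symbols: {D} and every production mentioning them.

S ::= y y | x x | y C | y A; C ::= x y | y; A ::= x | S x | y C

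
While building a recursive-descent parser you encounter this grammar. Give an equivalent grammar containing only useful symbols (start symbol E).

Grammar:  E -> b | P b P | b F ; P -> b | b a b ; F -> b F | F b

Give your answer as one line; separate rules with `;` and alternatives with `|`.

Generating nonterminals: {E, P}.
Reachable from E after that: {E, P}.
Removed useless symbols: {F} and every production mentioning them.

E -> b | P b P; P -> b | b a b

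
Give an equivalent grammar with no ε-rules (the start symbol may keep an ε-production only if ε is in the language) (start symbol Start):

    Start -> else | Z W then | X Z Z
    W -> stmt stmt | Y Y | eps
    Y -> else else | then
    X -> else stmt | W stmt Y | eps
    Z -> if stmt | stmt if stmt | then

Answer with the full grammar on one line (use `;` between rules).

Start -> else | Z W then | Z then | X Z Z | Z Z; W -> stmt stmt | Y Y; Y -> else else | then; X -> else stmt | W stmt Y | stmt Y; Z -> if stmt | stmt if stmt | then

Nullable nonterminals: {W, X}.
ε ∉ L(G), so no ε-production is kept.
For each production, add variants omitting each subset of nullable occurrences: Start → Z W then gives Z W then | Z then. Start → X Z Z gives X Z Z | Z Z. X → W stmt Y gives W stmt Y | stmt Y.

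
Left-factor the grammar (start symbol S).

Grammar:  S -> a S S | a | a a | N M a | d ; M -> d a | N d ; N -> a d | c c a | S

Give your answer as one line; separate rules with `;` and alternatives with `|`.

S has alternatives sharing prefix 'a': factor to S → a S' with S' → S S | ε | a.

S -> N M a | d | a S'; M -> d a | N d; N -> a d | c c a | S; S' -> S S | ε | a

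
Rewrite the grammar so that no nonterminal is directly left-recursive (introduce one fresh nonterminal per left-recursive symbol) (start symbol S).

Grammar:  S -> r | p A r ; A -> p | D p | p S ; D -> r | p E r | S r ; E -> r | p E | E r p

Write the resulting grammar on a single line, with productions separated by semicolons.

S -> r | p A r; A -> p | D p | p S; D -> r | p E r | S r; E -> r E' | p E E'; E' -> r p E' | ε

Left recursion appears on E.
For E: α = {r p}, β = {r, p E}. Rewrite as E → β E' and E' → α E' | ε.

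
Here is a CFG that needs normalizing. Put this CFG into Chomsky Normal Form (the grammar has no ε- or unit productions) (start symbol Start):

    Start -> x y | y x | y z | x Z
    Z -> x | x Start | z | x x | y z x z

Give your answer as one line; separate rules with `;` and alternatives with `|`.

Start -> X1 X2 | X2 X1 | X2 X3 | X1 Z; Z -> x | X1 Start | z | X1 X1 | X2 Y1; X1 -> x; X2 -> y; X3 -> z; Y1 -> X3 Y2; Y2 -> X1 X3

Introduce a nonterminal for each terminal appearing in a rule of length ≥ 2: X1 → x, X2 → y, X3 → z.
Binarize each right-hand side of length ≥ 3 by chaining fresh nonterminals (Y1, Y2, …): affected rules were Z → X2 X3 X1 X3.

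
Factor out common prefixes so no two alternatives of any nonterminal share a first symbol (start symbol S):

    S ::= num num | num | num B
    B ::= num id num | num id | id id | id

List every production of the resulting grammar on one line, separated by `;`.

S has alternatives sharing prefix 'num': factor to S → num S' with S' → num | ε | B.
B has alternatives sharing prefix 'num id': factor to B → num id B' with B' → num | ε.
B has alternatives sharing prefix 'id': factor to B → id B'' with B'' → id | ε.

S ::= num S'; B ::= num id B' | id B''; S' ::= num | eps | B; B' ::= num | eps; B'' ::= id | eps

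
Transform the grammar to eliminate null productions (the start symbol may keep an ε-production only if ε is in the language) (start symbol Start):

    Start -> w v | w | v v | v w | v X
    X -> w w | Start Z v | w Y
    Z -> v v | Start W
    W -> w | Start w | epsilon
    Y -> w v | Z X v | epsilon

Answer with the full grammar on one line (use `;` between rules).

Start -> w v | w | v v | v w | v X; X -> w w | Start Z v | w Y | w; Z -> v v | Start W | Start; W -> w | Start w; Y -> w v | Z X v

Nullable set = {W, Y}.
ε ∉ L(G), so no ε-production is kept.
Expand every rule over subsets of its nullable positions: X → w Y gives w Y | w. Z → Start W gives Start W | Start.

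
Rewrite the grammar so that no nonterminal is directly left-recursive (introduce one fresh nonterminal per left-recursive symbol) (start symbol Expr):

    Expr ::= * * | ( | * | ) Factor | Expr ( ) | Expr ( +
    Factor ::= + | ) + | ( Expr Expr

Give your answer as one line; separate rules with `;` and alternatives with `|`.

Left recursion appears on Expr.
For Expr: α = {( ), ( +}, β = {* *, (, *, ) Factor}. Rewrite as Expr → β Expr1 and Expr1 → α Expr1 | ε.

Expr ::= * * Expr1 | ( Expr1 | * Expr1 | ) Factor Expr1; Factor ::= + | ) + | ( Expr Expr; Expr1 ::= ( ) Expr1 | ( + Expr1 | ε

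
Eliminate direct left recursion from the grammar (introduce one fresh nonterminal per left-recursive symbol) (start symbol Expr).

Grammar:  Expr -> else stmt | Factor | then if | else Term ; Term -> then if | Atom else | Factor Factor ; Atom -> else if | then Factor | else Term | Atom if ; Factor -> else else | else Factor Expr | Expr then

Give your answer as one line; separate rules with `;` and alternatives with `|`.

Left recursion appears on Atom.
For Atom: α = {if}, β = {else if, then Factor, else Term}. Rewrite as Atom → β Atom1 and Atom1 → α Atom1 | ε.

Expr -> else stmt | Factor | then if | else Term; Term -> then if | Atom else | Factor Factor; Atom -> else if Atom1 | then Factor Atom1 | else Term Atom1; Factor -> else else | else Factor Expr | Expr then; Atom1 -> if Atom1 | ε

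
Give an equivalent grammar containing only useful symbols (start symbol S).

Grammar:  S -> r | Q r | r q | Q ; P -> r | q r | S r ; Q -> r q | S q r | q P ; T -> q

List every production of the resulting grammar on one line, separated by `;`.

S -> r | Q r | r q | Q; P -> r | q r | S r; Q -> r q | S q r | q P

Generating nonterminals: {P, Q, S, T}.
Reachable from S after that: {P, Q, S}.
Removed useless symbols: {T} and every production mentioning them.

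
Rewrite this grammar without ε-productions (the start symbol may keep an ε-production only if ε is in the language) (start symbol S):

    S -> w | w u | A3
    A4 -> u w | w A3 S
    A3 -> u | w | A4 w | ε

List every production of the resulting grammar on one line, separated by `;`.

Nullable set = {A3, S}.
ε ∈ L(G) since S is nullable, so keep S → ε.
Add the nullable-subset variants: A4 → w A3 S gives w A3 S | w A3 | w S | w.

S -> w | w u | A3 | ε; A4 -> u w | w A3 S | w A3 | w S | w; A3 -> u | w | A4 w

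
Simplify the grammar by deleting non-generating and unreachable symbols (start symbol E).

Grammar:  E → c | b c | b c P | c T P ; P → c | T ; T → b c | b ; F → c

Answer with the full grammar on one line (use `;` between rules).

Generating nonterminals: {E, F, P, T}.
Reachable from E after that: {E, P, T}.
Removed useless symbols: {F} and every production mentioning them.

E → c | b c | b c P | c T P; P → c | T; T → b c | b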